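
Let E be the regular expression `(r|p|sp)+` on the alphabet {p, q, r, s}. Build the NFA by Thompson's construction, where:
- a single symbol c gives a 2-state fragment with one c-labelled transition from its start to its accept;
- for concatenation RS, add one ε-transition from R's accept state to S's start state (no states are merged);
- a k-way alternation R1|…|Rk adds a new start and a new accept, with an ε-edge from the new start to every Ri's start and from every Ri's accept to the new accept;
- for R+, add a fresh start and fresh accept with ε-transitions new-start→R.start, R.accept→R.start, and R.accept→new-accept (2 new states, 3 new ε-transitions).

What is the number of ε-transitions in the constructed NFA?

Per subexpression:
Each of the 4 symbol leaves contributes 0 ε-transitions.
  sp = 1 ε-transition
  r|p|sp = 7 ε-transitions
  (r|p|sp)+ = 10 ε-transitions

10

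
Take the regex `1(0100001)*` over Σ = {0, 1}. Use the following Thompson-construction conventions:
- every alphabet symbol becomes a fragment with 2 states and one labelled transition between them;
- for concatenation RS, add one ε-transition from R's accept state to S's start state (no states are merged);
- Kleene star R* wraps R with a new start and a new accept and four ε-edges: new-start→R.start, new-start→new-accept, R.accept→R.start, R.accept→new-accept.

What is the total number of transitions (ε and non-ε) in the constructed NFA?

19

Building bottom-up:
Each of the 8 symbol leaves contributes 1 transition (1 symbol, 0 ε).
  0100001 = 13 transitions (7 symbol, 6 ε)
  (0100001)* = 17 transitions (7 symbol, 10 ε)
  1(0100001)* = 19 transitions (8 symbol, 11 ε)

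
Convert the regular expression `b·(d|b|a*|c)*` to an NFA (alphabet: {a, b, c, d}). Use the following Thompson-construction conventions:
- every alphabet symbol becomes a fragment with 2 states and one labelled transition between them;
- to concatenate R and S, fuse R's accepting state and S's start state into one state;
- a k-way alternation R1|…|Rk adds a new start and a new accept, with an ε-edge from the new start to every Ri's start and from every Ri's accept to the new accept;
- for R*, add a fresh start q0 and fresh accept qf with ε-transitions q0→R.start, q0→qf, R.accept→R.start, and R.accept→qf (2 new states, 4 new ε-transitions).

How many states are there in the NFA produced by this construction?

Bottom-up over the parse tree:
Each of the 5 symbol leaves contributes a 2-state fragment.
  a* — 4 states
  d|b|a*|c — 12 states
  (d|b|a*|c)* — 14 states
  b·(d|b|a*|c)* — 15 states

15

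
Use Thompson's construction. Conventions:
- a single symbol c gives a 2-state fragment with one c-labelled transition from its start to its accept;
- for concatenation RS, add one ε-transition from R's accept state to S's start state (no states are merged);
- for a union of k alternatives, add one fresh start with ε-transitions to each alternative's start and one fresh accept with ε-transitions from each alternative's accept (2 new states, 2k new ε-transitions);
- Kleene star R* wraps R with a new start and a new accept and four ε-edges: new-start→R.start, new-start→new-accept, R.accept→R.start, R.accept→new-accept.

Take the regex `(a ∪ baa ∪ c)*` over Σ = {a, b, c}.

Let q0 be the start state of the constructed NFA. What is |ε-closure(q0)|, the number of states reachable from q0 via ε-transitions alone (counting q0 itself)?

Let C(F) = |ε-closure(F.start)| within fragment F, and note whether F accepts ε. Symbol fragments have C = 1 and do not accept ε. Then:
  baa → |ε-closure| equals the left operand's closure size = 1 (its accept is not ε-reachable, so the closure stops there)
  a ∪ baa ∪ c → new start ε-reaches every alternative's start; none of them accept ε, so the new accept is not reached: |ε-closure| = 1 + 1 + 1 + 1 = 4
  (a ∪ baa ∪ c)* → new start has ε-edges to the inner start and to the new accept, so |ε-closure| = 2 + 4 = 6

6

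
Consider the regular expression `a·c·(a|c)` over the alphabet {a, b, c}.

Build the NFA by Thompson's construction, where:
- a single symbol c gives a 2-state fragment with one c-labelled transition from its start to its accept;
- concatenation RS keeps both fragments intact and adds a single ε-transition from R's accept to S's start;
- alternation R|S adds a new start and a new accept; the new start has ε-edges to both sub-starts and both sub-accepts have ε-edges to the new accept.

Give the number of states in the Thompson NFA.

By structural recursion:
Each of the 4 symbol leaves contributes a 2-state fragment.
  a|c = 6 states
  a·c·(a|c) = 10 states

10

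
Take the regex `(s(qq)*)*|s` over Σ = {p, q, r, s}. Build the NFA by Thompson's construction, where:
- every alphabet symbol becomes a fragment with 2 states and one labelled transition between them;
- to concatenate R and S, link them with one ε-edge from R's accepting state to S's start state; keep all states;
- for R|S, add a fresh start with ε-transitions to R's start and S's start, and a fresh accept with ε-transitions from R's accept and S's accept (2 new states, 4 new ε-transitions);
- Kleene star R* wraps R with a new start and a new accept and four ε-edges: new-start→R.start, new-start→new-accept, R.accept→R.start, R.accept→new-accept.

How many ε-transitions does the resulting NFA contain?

14

By structural recursion:
Each of the 4 symbol leaves contributes 0 ε-transitions.
  qq : 1 ε-transition
  (qq)* : 5 ε-transitions
  s(qq)* : 6 ε-transitions
  (s(qq)*)* : 10 ε-transitions
  (s(qq)*)*|s : 14 ε-transitions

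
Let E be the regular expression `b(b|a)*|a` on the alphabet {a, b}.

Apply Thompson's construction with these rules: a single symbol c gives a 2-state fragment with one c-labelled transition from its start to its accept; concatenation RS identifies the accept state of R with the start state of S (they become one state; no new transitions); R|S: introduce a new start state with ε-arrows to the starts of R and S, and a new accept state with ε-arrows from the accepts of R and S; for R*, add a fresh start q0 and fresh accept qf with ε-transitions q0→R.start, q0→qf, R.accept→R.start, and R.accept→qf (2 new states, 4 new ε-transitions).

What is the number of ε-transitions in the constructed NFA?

Recursing over subexpressions:
Each of the 4 symbol leaves contributes 0 ε-transitions.
  b|a : 4 ε-transitions
  (b|a)* : 8 ε-transitions
  b(b|a)* : 8 ε-transitions
  b(b|a)*|a : 12 ε-transitions

12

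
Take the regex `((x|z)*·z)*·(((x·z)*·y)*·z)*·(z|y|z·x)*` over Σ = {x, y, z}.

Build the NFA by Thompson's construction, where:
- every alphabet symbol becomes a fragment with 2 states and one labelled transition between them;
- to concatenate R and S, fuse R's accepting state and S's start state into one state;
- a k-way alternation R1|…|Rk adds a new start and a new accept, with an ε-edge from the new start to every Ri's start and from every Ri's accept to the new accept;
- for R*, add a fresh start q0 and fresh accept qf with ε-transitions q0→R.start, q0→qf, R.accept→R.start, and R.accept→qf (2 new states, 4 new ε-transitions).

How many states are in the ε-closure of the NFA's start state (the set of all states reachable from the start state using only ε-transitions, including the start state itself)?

Work bottom-up. For each fragment F, track |ε-closure(F.start)| and whether F's accept lies in that closure (i.e. whether F accepts ε). A single-symbol fragment has closure size 1 and does not accept ε.
  x|z — |closure| = 1 + 1 + 1 = 3 (the new accept is not ε-reachable since no branch accepts ε)
  (x|z)* — new start has ε-edges to the inner start and to the new accept, so |closure| = 2 + 3 = 5
  (x|z)*·z — the left operand accepts ε, so the closure extends into the next operand (the shared merged state is already counted); |closure| = 5 + (1−1) = 5
  ((x|z)*·z)* — the star's fresh start ε-reaches both the body's start and the fresh accept: |closure| = 2 + 5 = 7
  x·z — same as the first factor's closure: |closure| = 1
  (x·z)* — new start has ε-edges to the inner start and to the new accept, so |closure| = 2 + 1 = 3
  (x·z)*·y — |closure| = 3 + (1−1) = 3 (closure spills across the concat boundary because the left factor accepts ε)
  ((x·z)*·y)* — the star's fresh start ε-reaches both the body's start and the fresh accept: |closure| = 2 + 3 = 5
  ((x·z)*·y)*·z — |closure| = 5 + (1−1) = 5 (closure spills across the concat boundary because the left factor accepts ε)
  (((x·z)*·y)*·z)* — the star's fresh start ε-reaches both the body's start and the fresh accept: |closure| = 2 + 5 = 7
  z·x — same as the first factor's closure: |closure| = 1
  z|y|z·x — |closure| = 1 + 1 + 1 + 1 = 4 (the new accept is not ε-reachable since no branch accepts ε)
  (z|y|z·x)* — new start has ε-edges to the inner start and to the new accept, so |closure| = 2 + 4 = 6
  ((x|z)*·z)*·(((x·z)*·y)*·z)*·(z|y|z·x)* — |closure| = 7 + (7−1) + (6−1) = 18 (closure spills across the concat boundary because the left factor accepts ε)

18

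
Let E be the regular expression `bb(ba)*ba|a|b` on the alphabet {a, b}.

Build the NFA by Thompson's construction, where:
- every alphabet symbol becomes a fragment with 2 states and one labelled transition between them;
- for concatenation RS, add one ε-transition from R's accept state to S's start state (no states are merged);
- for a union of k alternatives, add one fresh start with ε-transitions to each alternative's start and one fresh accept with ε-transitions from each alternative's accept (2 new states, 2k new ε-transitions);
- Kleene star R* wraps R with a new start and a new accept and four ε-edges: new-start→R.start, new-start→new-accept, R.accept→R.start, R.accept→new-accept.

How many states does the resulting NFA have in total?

Per subexpression:
Each of the 8 symbol leaves contributes a 2-state fragment.
  ba : 4 states
  (ba)* : 6 states
  bb(ba)*ba : 14 states
  bb(ba)*ba|a|b : 20 states

20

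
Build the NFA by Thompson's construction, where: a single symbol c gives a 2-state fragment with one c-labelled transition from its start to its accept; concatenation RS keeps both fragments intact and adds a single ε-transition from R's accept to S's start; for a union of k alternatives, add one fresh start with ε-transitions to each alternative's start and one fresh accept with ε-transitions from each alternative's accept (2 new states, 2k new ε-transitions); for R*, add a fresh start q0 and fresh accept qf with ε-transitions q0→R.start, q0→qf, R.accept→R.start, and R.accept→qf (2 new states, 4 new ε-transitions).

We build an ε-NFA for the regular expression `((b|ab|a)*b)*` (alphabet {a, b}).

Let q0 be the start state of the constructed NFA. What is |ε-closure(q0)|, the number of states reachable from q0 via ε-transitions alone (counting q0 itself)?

9

Compute the ε-closure size of each fragment's start state recursively; a symbol fragment's start has no outgoing ε-edge, so its closure is just itself (size 1).
  ab → same as the first factor's closure: C = 1
  b|ab|a → C = 1 + 1 + 1 + 1 = 4 (the new accept is not ε-reachable since no branch accepts ε)
  (b|ab|a)* → the star's fresh start ε-reaches both the body's start and the fresh accept: C = 2 + 4 = 6
  (b|ab|a)*b → C = 6 + 1 = 7 (closure spills across the concat boundary because the left factor accepts ε)
  ((b|ab|a)*b)* → the star's fresh start ε-reaches both the body's start and the fresh accept: C = 2 + 7 = 9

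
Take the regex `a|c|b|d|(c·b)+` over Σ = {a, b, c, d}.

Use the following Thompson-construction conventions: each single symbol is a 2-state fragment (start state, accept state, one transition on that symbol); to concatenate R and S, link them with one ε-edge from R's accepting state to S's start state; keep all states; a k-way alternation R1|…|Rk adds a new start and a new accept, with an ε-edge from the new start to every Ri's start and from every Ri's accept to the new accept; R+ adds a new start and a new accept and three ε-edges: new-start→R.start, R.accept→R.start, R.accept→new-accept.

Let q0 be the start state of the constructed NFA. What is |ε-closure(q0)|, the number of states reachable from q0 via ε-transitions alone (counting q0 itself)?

Work bottom-up. For each fragment F, track |ε-closure(F.start)| and whether F's accept lies in that closure (i.e. whether F accepts ε). A single-symbol fragment has closure size 1 and does not accept ε.
  c·b → same as the first factor's closure: |closure| = 1
  (c·b)+ → |closure| = 1 + 1 = 2 (the body doesn't accept ε, so the new accept is not reached)
  a|c|b|d|(c·b)+ → new start ε-reaches every alternative's start; none of them accept ε, so the new accept is not reached: |closure| = 1 + 1 + 1 + 1 + 1 + 2 = 7

7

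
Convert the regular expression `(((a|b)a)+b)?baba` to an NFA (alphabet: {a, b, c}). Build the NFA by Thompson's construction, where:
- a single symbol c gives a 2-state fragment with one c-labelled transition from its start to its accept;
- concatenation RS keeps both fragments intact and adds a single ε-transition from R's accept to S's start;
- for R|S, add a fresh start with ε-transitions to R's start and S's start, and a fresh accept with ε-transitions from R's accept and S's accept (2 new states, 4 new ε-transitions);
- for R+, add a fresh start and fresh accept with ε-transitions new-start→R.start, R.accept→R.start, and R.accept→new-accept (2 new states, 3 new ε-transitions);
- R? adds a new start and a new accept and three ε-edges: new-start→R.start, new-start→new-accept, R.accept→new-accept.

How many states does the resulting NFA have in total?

22

Building bottom-up:
Each of the 8 symbol leaves contributes a 2-state fragment.
  a|b — 6 states
  (a|b)a — 8 states
  ((a|b)a)+ — 10 states
  ((a|b)a)+b — 12 states
  (((a|b)a)+b)? — 14 states
  (((a|b)a)+b)?baba — 22 states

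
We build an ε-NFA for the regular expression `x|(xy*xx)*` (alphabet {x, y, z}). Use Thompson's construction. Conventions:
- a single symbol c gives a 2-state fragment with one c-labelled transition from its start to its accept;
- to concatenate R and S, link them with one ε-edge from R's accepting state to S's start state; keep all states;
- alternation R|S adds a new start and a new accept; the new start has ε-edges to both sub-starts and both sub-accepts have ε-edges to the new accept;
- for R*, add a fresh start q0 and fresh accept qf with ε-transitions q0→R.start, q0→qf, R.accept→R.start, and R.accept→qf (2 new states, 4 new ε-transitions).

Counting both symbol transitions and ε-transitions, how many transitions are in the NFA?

20

Bottom-up over the parse tree:
Each of the 5 symbol leaves contributes 1 transition (1 symbol, 0 ε).
  y* → 5 transitions (1 symbol, 4 ε)
  xy*xx → 11 transitions (4 symbol, 7 ε)
  (xy*xx)* → 15 transitions (4 symbol, 11 ε)
  x|(xy*xx)* → 20 transitions (5 symbol, 15 ε)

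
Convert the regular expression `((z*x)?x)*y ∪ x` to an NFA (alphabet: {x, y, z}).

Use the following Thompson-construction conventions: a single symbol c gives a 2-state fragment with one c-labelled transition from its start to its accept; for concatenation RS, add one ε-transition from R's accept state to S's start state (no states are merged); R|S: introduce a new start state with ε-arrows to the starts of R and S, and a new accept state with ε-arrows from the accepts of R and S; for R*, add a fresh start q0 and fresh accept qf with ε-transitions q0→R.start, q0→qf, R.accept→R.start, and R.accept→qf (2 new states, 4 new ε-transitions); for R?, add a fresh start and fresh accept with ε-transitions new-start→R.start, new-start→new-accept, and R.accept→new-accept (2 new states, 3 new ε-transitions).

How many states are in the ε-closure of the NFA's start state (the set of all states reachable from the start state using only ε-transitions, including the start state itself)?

Compute the ε-closure size of each fragment's start state recursively; a symbol fragment's start has no outgoing ε-edge, so its closure is just itself (size 1).
  z* → the star's fresh start ε-reaches both the body's start and the fresh accept: C = 2 + 1 = 3
  z*x → C = 3 + 1 = 4 (closure spills across the concat boundary because the left factor accepts ε)
  (z*x)? → new start has ε-edges to the inner start and to the new accept, so C = 2 + 4 = 6
  (z*x)?x → C = 6 + 1 = 7 (closure spills across the concat boundary because the left factor accepts ε)
  ((z*x)?x)* → the star's fresh start ε-reaches both the body's start and the fresh accept: C = 2 + 7 = 9
  ((z*x)?x)*y → C = 9 + 1 = 10 (closure spills across the concat boundary because the left factor accepts ε)
  ((z*x)?x)*y ∪ x → new start ε-reaches every alternative's start; none of them accept ε, so the new accept is not reached: C = 1 + 10 + 1 = 12

12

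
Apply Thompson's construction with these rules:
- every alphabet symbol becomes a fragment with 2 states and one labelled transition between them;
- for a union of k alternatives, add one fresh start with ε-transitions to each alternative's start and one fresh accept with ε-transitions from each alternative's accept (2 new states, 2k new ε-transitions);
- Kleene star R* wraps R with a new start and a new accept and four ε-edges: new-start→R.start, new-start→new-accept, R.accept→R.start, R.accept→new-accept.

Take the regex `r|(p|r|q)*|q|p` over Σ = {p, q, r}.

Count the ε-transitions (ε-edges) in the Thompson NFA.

18

Recursing over subexpressions:
Each of the 6 symbol leaves contributes 0 ε-transitions.
  p|r|q = 6 ε-transitions
  (p|r|q)* = 10 ε-transitions
  r|(p|r|q)*|q|p = 18 ε-transitions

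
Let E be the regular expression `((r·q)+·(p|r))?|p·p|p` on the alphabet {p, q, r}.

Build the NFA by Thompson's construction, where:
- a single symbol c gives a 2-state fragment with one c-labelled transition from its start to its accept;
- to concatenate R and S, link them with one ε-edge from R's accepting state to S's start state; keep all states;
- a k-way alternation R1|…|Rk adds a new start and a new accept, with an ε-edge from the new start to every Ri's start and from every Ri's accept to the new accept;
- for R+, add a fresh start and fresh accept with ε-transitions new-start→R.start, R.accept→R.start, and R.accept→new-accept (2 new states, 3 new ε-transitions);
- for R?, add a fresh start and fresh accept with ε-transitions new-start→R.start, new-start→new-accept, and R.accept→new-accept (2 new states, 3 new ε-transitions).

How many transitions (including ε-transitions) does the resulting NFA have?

Bottom-up over the parse tree:
Each of the 7 symbol leaves contributes 1 transition (1 symbol, 0 ε).
  r·q : 3 transitions (2 symbol, 1 ε)
  (r·q)+ : 6 transitions (2 symbol, 4 ε)
  p|r : 6 transitions (2 symbol, 4 ε)
  (r·q)+·(p|r) : 13 transitions (4 symbol, 9 ε)
  ((r·q)+·(p|r))? : 16 transitions (4 symbol, 12 ε)
  p·p : 3 transitions (2 symbol, 1 ε)
  ((r·q)+·(p|r))?|p·p|p : 26 transitions (7 symbol, 19 ε)

26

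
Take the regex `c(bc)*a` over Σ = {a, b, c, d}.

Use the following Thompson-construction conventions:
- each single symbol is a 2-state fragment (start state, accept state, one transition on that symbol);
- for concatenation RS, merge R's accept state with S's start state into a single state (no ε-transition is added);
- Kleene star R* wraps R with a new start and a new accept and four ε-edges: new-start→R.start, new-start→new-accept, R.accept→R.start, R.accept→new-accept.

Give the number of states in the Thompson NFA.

7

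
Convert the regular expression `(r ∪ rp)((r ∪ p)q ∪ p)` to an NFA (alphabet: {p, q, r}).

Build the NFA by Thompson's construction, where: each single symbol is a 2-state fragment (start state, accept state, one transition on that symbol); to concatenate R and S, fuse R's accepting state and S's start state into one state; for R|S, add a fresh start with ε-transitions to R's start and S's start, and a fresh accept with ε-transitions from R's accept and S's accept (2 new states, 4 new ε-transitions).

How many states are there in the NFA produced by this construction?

Per subexpression:
Each of the 7 symbol leaves contributes a 2-state fragment.
  rp — 3 states
  r ∪ rp — 7 states
  r ∪ p — 6 states
  (r ∪ p)q — 7 states
  (r ∪ p)q ∪ p — 11 states
  (r ∪ rp)((r ∪ p)q ∪ p) — 17 states

17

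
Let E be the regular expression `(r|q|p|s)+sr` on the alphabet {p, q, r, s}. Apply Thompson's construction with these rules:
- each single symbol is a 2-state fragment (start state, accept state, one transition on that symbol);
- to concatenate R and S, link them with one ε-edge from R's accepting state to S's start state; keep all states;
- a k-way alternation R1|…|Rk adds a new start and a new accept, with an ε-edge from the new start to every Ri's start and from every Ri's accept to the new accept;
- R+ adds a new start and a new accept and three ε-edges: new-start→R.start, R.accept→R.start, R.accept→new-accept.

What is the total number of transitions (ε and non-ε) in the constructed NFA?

19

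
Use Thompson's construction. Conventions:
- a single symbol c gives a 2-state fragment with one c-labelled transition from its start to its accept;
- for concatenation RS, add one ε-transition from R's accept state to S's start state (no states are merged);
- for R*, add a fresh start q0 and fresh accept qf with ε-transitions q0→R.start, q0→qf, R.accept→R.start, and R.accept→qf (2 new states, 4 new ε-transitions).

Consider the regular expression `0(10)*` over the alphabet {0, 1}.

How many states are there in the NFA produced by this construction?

Per subexpression:
Each of the 3 symbol leaves contributes a 2-state fragment.
  10 — 4 states
  (10)* — 6 states
  0(10)* — 8 states

8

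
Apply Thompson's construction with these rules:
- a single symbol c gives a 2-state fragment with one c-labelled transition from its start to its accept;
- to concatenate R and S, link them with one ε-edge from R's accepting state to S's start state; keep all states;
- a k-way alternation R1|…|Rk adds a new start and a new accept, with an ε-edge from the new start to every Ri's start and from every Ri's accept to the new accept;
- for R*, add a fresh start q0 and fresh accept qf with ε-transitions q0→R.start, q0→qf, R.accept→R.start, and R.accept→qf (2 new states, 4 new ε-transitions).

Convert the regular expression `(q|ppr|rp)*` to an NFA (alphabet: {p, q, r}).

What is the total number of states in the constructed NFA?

16

Building bottom-up:
Each of the 6 symbol leaves contributes a 2-state fragment.
  ppr : 6 states
  rp : 4 states
  q|ppr|rp : 14 states
  (q|ppr|rp)* : 16 states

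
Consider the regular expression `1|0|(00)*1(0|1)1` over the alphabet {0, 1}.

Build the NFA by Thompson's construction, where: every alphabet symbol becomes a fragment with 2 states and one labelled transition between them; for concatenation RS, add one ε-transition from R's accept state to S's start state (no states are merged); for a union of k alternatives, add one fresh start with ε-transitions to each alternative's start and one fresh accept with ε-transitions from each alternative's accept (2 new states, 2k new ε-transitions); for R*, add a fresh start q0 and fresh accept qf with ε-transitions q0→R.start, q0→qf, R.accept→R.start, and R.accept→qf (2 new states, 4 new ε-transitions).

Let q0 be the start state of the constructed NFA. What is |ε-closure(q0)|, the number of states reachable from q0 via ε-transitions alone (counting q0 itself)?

7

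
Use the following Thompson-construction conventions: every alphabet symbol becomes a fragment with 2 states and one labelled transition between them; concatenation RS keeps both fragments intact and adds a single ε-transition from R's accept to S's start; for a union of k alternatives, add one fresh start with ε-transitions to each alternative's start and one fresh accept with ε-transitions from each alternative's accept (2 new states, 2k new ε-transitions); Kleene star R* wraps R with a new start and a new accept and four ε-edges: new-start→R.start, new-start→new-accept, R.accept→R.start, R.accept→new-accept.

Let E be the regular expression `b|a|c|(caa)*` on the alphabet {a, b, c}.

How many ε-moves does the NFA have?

Building bottom-up:
Each of the 6 symbol leaves contributes 0 ε-transitions.
  caa — 2 ε-transitions
  (caa)* — 6 ε-transitions
  b|a|c|(caa)* — 14 ε-transitions

14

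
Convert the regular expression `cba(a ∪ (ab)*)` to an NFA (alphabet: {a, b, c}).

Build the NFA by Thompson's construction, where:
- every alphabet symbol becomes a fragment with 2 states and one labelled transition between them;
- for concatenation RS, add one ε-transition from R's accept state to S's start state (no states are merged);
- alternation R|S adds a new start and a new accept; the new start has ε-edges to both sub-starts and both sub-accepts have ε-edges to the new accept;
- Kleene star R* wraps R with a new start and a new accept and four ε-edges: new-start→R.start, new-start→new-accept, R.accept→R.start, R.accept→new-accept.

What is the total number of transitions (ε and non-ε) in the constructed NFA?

Bottom-up over the parse tree:
Each of the 6 symbol leaves contributes 1 transition (1 symbol, 0 ε).
  ab — 3 transitions (2 symbol, 1 ε)
  (ab)* — 7 transitions (2 symbol, 5 ε)
  a ∪ (ab)* — 12 transitions (3 symbol, 9 ε)
  cba(a ∪ (ab)*) — 18 transitions (6 symbol, 12 ε)

18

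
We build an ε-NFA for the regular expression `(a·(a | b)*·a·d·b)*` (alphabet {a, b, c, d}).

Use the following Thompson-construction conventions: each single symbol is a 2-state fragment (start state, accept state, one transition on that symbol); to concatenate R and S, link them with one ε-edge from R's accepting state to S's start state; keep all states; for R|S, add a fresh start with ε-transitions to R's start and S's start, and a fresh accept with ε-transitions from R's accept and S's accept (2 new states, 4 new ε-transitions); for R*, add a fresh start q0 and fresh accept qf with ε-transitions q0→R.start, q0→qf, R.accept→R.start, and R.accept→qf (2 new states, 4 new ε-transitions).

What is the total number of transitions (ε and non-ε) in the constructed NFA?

Building bottom-up:
Each of the 6 symbol leaves contributes 1 transition (1 symbol, 0 ε).
  a | b — 6 transitions (2 symbol, 4 ε)
  (a | b)* — 10 transitions (2 symbol, 8 ε)
  a·(a | b)*·a·d·b — 18 transitions (6 symbol, 12 ε)
  (a·(a | b)*·a·d·b)* — 22 transitions (6 symbol, 16 ε)

22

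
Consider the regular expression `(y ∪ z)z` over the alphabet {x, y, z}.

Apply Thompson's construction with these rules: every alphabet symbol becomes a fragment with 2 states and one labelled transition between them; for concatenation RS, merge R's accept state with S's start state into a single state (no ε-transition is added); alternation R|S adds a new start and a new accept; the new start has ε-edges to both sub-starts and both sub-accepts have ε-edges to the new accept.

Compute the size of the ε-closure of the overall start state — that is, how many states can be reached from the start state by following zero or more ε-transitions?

3

Work bottom-up. For each fragment F, track |ε-closure(F.start)| and whether F's accept lies in that closure (i.e. whether F accepts ε). A single-symbol fragment has closure size 1 and does not accept ε.
  y ∪ z — |closure| = 1 + 1 + 1 = 3 (the new accept is not ε-reachable since no branch accepts ε)
  (y ∪ z)z — same as the first factor's closure: |closure| = 3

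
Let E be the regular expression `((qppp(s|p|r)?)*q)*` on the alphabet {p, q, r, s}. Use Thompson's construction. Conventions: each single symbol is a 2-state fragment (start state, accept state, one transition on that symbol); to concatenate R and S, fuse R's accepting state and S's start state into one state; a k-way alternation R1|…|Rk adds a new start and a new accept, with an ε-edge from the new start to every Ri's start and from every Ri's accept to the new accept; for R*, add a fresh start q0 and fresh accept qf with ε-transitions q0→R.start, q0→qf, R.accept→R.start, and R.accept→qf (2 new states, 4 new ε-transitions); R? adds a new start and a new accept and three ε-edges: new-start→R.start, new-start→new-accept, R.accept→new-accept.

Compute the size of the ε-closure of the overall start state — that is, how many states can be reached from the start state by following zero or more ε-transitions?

Work bottom-up. For each fragment F, track |ε-closure(F.start)| and whether F's accept lies in that closure (i.e. whether F accepts ε). A single-symbol fragment has closure size 1 and does not accept ε.
  s|p|r — |ε-closure| = 1 + 1 + 1 + 1 = 4 (the new accept is not ε-reachable since no branch accepts ε)
  (s|p|r)? — |ε-closure| = 1 (new start) + 4 (body) + 1 (new accept, via ε) = 6
  qppp(s|p|r)? — same as the first factor's closure: |ε-closure| = 1
  (qppp(s|p|r)?)* — |ε-closure| = 1 (new start) + 1 (body) + 1 (new accept) = 3
  (qppp(s|p|r)?)*q — the left operand accepts ε, so the closure extends into the next operand (the shared merged state is already counted); |ε-closure| = 3 + (1−1) = 3
  ((qppp(s|p|r)?)*q)* — new start has ε-edges to the inner start and to the new accept, so |ε-closure| = 2 + 3 = 5

5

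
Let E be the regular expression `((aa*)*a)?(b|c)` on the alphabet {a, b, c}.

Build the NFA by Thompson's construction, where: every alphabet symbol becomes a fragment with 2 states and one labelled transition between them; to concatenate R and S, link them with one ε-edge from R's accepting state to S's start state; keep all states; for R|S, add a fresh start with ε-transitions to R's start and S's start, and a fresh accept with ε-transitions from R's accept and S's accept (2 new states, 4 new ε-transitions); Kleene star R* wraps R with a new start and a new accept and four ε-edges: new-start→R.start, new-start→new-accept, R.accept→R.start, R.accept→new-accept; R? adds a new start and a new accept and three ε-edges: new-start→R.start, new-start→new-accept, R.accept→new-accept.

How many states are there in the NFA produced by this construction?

Recursing over subexpressions:
Each of the 5 symbol leaves contributes a 2-state fragment.
  a* → 4 states
  aa* → 6 states
  (aa*)* → 8 states
  (aa*)*a → 10 states
  ((aa*)*a)? → 12 states
  b|c → 6 states
  ((aa*)*a)?(b|c) → 18 states

18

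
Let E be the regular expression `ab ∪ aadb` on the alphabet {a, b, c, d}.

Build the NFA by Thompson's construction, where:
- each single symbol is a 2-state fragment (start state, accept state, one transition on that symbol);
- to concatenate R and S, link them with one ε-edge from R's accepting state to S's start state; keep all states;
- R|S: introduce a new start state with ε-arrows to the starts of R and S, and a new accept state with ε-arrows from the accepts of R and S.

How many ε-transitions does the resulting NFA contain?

8

Recursing over subexpressions:
Each of the 6 symbol leaves contributes 0 ε-transitions.
  ab — 1 ε-transition
  aadb — 3 ε-transitions
  ab ∪ aadb — 8 ε-transitions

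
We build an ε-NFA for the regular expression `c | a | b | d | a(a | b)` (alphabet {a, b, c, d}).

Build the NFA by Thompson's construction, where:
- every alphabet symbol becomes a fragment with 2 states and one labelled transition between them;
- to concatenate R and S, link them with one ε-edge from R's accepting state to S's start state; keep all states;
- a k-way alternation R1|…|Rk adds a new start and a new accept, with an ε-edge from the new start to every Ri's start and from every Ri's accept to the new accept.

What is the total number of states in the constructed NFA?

By structural recursion:
Each of the 7 symbol leaves contributes a 2-state fragment.
  a | b → 6 states
  a(a | b) → 8 states
  c | a | b | d | a(a | b) → 18 states

18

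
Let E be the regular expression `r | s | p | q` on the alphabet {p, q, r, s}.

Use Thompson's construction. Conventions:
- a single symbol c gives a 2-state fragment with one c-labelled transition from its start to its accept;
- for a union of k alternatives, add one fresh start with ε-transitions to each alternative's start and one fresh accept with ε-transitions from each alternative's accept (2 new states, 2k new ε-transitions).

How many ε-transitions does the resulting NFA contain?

8

Recursing over subexpressions:
Each of the 4 symbol leaves contributes 0 ε-transitions.
  r | s | p | q → 8 ε-transitions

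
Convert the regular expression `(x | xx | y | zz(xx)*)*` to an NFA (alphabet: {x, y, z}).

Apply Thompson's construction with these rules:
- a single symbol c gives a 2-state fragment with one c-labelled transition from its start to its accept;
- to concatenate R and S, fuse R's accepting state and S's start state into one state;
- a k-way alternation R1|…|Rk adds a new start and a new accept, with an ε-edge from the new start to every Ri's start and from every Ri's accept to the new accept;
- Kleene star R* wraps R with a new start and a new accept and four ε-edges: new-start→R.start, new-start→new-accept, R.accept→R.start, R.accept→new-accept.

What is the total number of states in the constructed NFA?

18

By structural recursion:
Each of the 8 symbol leaves contributes a 2-state fragment.
  xx : 3 states
  xx : 3 states
  (xx)* : 5 states
  zz(xx)* : 7 states
  x | xx | y | zz(xx)* : 16 states
  (x | xx | y | zz(xx)*)* : 18 states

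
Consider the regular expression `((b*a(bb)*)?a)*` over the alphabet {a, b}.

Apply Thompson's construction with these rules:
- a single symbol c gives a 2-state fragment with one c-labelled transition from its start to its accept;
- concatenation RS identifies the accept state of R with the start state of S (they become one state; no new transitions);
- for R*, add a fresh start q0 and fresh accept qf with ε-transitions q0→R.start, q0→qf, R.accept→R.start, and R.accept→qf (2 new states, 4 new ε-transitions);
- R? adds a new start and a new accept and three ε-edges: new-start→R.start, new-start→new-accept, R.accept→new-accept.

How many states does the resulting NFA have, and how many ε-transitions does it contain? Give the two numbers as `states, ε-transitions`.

Recursing over subexpressions:
Each of the 5 symbol leaves contributes 2 states and 0 ε-transitions.
  b* → 4 states, 4 ε-transitions
  bb → 3 states, 0 ε-transitions
  (bb)* → 5 states, 4 ε-transitions
  b*a(bb)* → 9 states, 8 ε-transitions
  (b*a(bb)*)? → 11 states, 11 ε-transitions
  (b*a(bb)*)?a → 12 states, 11 ε-transitions
  ((b*a(bb)*)?a)* → 14 states, 15 ε-transitions

14, 15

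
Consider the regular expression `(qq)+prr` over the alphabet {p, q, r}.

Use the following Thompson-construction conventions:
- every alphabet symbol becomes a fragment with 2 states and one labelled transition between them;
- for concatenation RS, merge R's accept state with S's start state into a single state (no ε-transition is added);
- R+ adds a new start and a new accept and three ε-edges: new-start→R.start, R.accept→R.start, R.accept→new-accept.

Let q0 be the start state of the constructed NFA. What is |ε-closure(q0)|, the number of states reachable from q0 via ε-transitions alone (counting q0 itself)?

Let C(F) = |ε-closure(F.start)| within fragment F, and note whether F accepts ε. Symbol fragments have C = 1 and do not accept ε. Then:
  qq : C equals the left operand's closure size = 1 (its accept is not ε-reachable, so the closure stops there)
  (qq)+ : new start ε-reaches only the body's start; the new accept needs a symbol first: C = 1 + 1 = 2
  (qq)+prr : same as the first factor's closure: C = 2

2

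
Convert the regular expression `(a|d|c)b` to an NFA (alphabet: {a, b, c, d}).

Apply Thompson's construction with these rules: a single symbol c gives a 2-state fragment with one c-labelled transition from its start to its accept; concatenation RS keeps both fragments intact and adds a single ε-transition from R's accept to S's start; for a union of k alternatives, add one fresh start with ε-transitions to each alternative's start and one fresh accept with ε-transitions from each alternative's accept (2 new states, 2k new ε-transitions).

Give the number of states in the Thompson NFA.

10

Building bottom-up:
Each of the 4 symbol leaves contributes a 2-state fragment.
  a|d|c = 8 states
  (a|d|c)b = 10 states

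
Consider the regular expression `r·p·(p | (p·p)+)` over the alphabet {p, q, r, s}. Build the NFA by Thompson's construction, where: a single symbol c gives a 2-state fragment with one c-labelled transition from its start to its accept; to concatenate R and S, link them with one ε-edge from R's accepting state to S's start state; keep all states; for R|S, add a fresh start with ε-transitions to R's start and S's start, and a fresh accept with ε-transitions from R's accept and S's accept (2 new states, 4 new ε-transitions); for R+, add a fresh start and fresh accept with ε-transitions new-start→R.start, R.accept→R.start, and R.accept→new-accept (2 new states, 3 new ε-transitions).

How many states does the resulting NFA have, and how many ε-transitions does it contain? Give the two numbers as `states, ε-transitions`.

14, 10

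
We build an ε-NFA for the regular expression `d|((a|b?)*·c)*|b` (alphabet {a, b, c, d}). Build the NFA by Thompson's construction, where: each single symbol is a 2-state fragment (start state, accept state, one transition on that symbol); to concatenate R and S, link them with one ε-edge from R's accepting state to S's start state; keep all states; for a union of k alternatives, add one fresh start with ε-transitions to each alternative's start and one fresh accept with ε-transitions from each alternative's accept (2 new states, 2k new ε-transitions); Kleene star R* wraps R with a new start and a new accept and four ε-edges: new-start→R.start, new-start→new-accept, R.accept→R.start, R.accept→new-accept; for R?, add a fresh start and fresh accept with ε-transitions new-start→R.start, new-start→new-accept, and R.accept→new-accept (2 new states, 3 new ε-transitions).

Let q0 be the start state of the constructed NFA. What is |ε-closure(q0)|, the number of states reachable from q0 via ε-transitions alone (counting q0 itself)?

Compute the ε-closure size of each fragment's start state recursively; a symbol fragment's start has no outgoing ε-edge, so its closure is just itself (size 1).
  b? : new start has ε-edges to the inner start and to the new accept, so C = 2 + 1 = 3
  a|b? : C = 1 (new start) + (1 + 3) + 1 (new accept, since some branch ε-reaches its own accept) = 6
  (a|b?)* : the star's fresh start ε-reaches both the body's start and the fresh accept: C = 2 + 6 = 8
  (a|b?)*·c : the left operand accepts ε, so the closure extends into the next operand (via the concat ε-link); C = 8 + 1 = 9
  ((a|b?)*·c)* : new start has ε-edges to the inner start and to the new accept, so C = 2 + 9 = 11
  d|((a|b?)*·c)*|b : new start ε-reaches every alternative's start; at least one alternative accepts ε, so the union's new accept is reached too: C = 1 + 1 + 11 + 1 + 1 = 15

15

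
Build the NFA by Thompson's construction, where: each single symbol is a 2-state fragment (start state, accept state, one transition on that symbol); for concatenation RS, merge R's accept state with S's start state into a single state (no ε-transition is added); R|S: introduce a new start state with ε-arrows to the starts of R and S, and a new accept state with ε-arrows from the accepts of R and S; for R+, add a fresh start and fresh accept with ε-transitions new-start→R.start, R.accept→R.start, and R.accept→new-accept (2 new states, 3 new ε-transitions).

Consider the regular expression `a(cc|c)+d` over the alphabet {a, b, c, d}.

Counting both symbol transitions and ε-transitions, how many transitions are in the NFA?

Bottom-up over the parse tree:
Each of the 5 symbol leaves contributes 1 transition (1 symbol, 0 ε).
  cc → 2 transitions (2 symbol, 0 ε)
  cc|c → 7 transitions (3 symbol, 4 ε)
  (cc|c)+ → 10 transitions (3 symbol, 7 ε)
  a(cc|c)+d → 12 transitions (5 symbol, 7 ε)

12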